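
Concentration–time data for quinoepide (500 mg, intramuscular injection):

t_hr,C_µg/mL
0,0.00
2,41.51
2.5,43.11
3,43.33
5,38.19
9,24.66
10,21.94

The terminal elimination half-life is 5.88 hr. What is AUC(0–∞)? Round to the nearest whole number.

Trapezoidal AUC_0→10:
  [0→2]: (0.00+41.51)/2 × 2 = 41.51
  [2→2.5]: (41.51+43.11)/2 × 0.5 = 21.155
  [2.5→3]: (43.11+43.33)/2 × 0.5 = 21.61
  [3→5]: (43.33+38.19)/2 × 2 = 81.52
  [5→9]: (38.19+24.66)/2 × 4 = 125.7
  [9→10]: (24.66+21.94)/2 × 1 = 23.3
  Sum = 314.795 µg/mL·hr
k_e = ln2 / t½ = 0.693147 / 5.88 = 0.1179 hr^-1
Extrapolated tail: C_last / k_e = 21.94 / 0.1179 = 186.090
AUC_0→∞ = 314.795 + 186.090 = 500.885 µg/mL·hr

AUC = 501 µg/mL·hr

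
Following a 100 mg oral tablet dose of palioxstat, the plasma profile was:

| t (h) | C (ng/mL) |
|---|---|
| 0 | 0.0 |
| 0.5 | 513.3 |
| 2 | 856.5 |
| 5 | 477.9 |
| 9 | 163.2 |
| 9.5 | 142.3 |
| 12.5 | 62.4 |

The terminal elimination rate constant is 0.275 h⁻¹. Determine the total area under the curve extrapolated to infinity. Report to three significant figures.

AUC = 5050 ng/mL·h

Trapezoidal AUC_0→12.5:
  [0→0.5]: (0.0+513.3)/2 × 0.5 = 128.325
  [0.5→2]: (513.3+856.5)/2 × 1.5 = 1027.35
  [2→5]: (856.5+477.9)/2 × 3 = 2001.6
  [5→9]: (477.9+163.2)/2 × 4 = 1282.2
  [9→9.5]: (163.2+142.3)/2 × 0.5 = 76.375
  [9.5→12.5]: (142.3+62.4)/2 × 3 = 307.05
  Sum = 4822.9 ng/mL·h
Extrapolated tail: C_last / k_e = 62.4 / 0.275 = 226.909
AUC_0→∞ = 4822.9 + 226.909 = 5049.809 ng/mL·h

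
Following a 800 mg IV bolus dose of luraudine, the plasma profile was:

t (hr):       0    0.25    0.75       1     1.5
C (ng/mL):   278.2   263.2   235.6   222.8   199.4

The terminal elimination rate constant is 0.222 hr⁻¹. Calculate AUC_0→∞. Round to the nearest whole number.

AUC = 1253 ng/mL·hr

Trapezoidal AUC_0→1.5:
  [0→0.25]: (278.2+263.2)/2 × 0.25 = 67.675
  [0.25→0.75]: (263.2+235.6)/2 × 0.5 = 124.7
  [0.75→1]: (235.6+222.8)/2 × 0.25 = 57.3
  [1→1.5]: (222.8+199.4)/2 × 0.5 = 105.55
  Sum = 355.225 ng/mL·hr
Extrapolated tail: C_last / k_e = 199.4 / 0.222 = 898.198
AUC_0→∞ = 355.225 + 898.198 = 1253.423 ng/mL·hr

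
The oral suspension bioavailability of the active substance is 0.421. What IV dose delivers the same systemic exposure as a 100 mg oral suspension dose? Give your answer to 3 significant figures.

D_iv = 42.1 mg

Systemic exposure from an extravascular dose = F × D_ev, so the equivalent IV dose is F × D_ev.
D_iv = F × D_ev = 0.421 × 100 = 42.1 mg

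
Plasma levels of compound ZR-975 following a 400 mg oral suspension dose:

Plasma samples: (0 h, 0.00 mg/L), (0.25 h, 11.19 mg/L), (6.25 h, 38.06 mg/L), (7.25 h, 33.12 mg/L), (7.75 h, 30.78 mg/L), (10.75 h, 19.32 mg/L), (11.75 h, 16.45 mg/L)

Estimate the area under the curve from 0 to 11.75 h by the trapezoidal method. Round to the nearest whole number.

AUC = 294 mg/L·h

Trapezoidal AUC_0→11.75:
  [0→0.25]: (0.00+11.19)/2 × 0.25 = 1.39875
  [0.25→6.25]: (11.19+38.06)/2 × 6 = 147.75
  [6.25→7.25]: (38.06+33.12)/2 × 1 = 35.59
  [7.25→7.75]: (33.12+30.78)/2 × 0.5 = 15.975
  [7.75→10.75]: (30.78+19.32)/2 × 3 = 75.15
  [10.75→11.75]: (19.32+16.45)/2 × 1 = 17.885
  Sum = 293.74875 mg/L·h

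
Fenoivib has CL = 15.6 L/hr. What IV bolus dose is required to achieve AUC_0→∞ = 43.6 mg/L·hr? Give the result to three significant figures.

Dose_iv = CL × AUC_0→∞
     = 15.6 × 43.6 = 680.16 mg

Dose = 680 mg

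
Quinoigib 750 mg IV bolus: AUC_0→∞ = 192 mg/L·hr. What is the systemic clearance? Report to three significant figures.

CL = 3.91 L/hr

CL = Dose_iv / AUC_0→∞
   = 750 / 192 = 3.90625 L/hr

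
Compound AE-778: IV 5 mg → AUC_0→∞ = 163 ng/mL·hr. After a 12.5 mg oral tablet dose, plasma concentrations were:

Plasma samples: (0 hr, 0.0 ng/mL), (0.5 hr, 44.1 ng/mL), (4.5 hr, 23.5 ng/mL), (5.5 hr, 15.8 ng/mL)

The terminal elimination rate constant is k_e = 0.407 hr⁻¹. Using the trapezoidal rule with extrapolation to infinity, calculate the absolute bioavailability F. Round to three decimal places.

F = 0.502

Trapezoidal AUC_0→5.5 (oral tablet):
  [0→0.5]: (0.0+44.1)/2 × 0.5 = 11.025
  [0.5→4.5]: (44.1+23.5)/2 × 4 = 135.2
  [4.5→5.5]: (23.5+15.8)/2 × 1 = 19.65
  Sum = 165.875 ng/mL·hr
Tail: C_last/k_e = 15.8/0.407 = 38.821
AUC_0→∞ (oral tablet) = 165.875 + 38.821 = 204.696 ng/mL·hr
F = (AUC_ev/D_ev)/(AUC_iv/D_iv) = (204.696/12.5)/(163/5) = 16.37568/32.6 = 0.5023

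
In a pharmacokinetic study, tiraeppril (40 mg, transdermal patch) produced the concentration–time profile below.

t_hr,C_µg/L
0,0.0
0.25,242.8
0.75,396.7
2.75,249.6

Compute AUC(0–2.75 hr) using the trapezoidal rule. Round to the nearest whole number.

AUC = 837 µg/L·hr

Trapezoidal AUC_0→2.75:
  [0→0.25]: (0.0+242.8)/2 × 0.25 = 30.35
  [0.25→0.75]: (242.8+396.7)/2 × 0.5 = 159.875
  [0.75→2.75]: (396.7+249.6)/2 × 2 = 646.3
  Sum = 836.525 µg/L·hr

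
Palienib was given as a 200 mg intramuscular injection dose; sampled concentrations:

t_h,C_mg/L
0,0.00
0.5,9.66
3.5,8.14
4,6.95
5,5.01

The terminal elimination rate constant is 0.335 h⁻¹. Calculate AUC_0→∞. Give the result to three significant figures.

Trapezoidal AUC_0→5:
  [0→0.5]: (0.00+9.66)/2 × 0.5 = 2.415
  [0.5→3.5]: (9.66+8.14)/2 × 3 = 26.7
  [3.5→4]: (8.14+6.95)/2 × 0.5 = 3.7725
  [4→5]: (6.95+5.01)/2 × 1 = 5.98
  Sum = 38.8675 mg/L·h
Extrapolated tail: C_last / k_e = 5.01 / 0.335 = 14.955
AUC_0→∞ = 38.8675 + 14.955 = 53.8225 mg/L·h

AUC = 53.8 mg/L·h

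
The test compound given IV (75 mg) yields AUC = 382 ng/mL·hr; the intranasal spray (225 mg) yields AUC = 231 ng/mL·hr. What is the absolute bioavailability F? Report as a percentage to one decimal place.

F = (AUC_ev / D_ev) / (AUC_iv / D_iv)
  = (231/225) / (382/75)
  = 1.02667 / 5.09333 = 0.2016
  = 20.16%

F = 20.2%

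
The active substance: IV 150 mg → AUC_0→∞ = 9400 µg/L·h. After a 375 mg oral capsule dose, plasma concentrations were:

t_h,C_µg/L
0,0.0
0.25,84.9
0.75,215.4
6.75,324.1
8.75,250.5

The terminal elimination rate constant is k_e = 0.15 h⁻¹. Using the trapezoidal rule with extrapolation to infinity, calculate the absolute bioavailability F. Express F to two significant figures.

F = 0.17

Trapezoidal AUC_0→8.75 (oral capsule):
  [0→0.25]: (0.0+84.9)/2 × 0.25 = 10.6125
  [0.25→0.75]: (84.9+215.4)/2 × 0.5 = 75.075
  [0.75→6.75]: (215.4+324.1)/2 × 6 = 1618.5
  [6.75→8.75]: (324.1+250.5)/2 × 2 = 574.6
  Sum = 2278.7875 µg/L·h
Tail: C_last/k_e = 250.5/0.15 = 1670.000
AUC_0→∞ (oral capsule) = 2278.7875 + 1670.000 = 3948.7875 µg/L·h
F = (AUC_ev/D_ev)/(AUC_iv/D_iv) = (3948.7875/375)/(9400/150) = 10.5301/62.6667 = 0.1680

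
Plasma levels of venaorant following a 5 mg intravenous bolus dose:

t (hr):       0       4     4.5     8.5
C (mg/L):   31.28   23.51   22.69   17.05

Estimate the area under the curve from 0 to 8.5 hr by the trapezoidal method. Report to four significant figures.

AUC = 200.6 mg/L·hr

Trapezoidal AUC_0→8.5:
  [0→4]: (31.28+23.51)/2 × 4 = 109.58
  [4→4.5]: (23.51+22.69)/2 × 0.5 = 11.55
  [4.5→8.5]: (22.69+17.05)/2 × 4 = 79.48
  Sum = 200.61 mg/L·hr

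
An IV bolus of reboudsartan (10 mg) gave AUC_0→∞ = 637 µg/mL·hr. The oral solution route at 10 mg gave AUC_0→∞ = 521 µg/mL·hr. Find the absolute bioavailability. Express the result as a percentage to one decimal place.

F = 81.8%

F = (AUC_ev / D_ev) / (AUC_iv / D_iv)
  = (521/10) / (637/10)
  = 52.1 / 63.7 = 0.8179
  = 81.79%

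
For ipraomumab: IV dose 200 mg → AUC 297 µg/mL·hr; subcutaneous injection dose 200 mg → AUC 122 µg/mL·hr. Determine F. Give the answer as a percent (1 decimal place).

F = 41.1%

F = (AUC_ev / D_ev) / (AUC_iv / D_iv)
  = (122/200) / (297/200)
  = 0.61 / 1.485 = 0.4108
  = 41.08%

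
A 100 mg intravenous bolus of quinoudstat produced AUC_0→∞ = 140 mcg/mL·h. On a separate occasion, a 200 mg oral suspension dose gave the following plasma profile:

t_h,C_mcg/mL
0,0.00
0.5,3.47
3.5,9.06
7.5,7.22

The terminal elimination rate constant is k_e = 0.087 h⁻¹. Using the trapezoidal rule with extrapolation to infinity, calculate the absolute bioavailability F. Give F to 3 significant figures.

Trapezoidal AUC_0→7.5 (oral suspension):
  [0→0.5]: (0.00+3.47)/2 × 0.5 = 0.8675
  [0.5→3.5]: (3.47+9.06)/2 × 3 = 18.795
  [3.5→7.5]: (9.06+7.22)/2 × 4 = 32.56
  Sum = 52.2225 mcg/mL·h
Tail: C_last/k_e = 7.22/0.087 = 82.989
AUC_0→∞ (oral suspension) = 52.2225 + 82.989 = 135.2115 mcg/mL·h
F = (AUC_ev/D_ev)/(AUC_iv/D_iv) = (135.2115/200)/(140/100) = 0.6760575/1.4 = 0.4829

F = 0.483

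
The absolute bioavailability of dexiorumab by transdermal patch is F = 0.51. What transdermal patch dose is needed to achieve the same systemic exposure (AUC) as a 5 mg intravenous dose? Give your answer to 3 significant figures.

For equal systemic exposure: F × D_ev = D_iv
D_ev = D_iv / F = 5 / 0.51 = 9.80392 mg

D_transdermal = 9.80 mg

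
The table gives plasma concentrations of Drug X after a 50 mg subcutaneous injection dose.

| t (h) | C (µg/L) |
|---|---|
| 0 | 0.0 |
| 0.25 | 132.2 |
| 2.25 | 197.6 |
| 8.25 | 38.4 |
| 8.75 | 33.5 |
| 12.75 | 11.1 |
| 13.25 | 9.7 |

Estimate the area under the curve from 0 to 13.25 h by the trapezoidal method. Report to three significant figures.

Trapezoidal AUC_0→13.25:
  [0→0.25]: (0.0+132.2)/2 × 0.25 = 16.525
  [0.25→2.25]: (132.2+197.6)/2 × 2 = 329.8
  [2.25→8.25]: (197.6+38.4)/2 × 6 = 708.0
  [8.25→8.75]: (38.4+33.5)/2 × 0.5 = 17.975
  [8.75→12.75]: (33.5+11.1)/2 × 4 = 89.2
  [12.75→13.25]: (11.1+9.7)/2 × 0.5 = 5.2
  Sum = 1166.7 µg/L·h

AUC = 1170 µg/L·h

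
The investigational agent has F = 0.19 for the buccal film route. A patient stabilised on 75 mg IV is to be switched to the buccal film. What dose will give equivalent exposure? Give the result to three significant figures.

For equal systemic exposure: F × D_ev = D_iv
D_ev = D_iv / F = 75 / 0.19 = 394.737 mg

D_buccal = 395 mg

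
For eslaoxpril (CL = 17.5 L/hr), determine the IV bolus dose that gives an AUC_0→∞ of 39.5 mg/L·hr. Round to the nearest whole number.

Dose = 691 mg

Dose_iv = CL × AUC_0→∞
     = 17.5 × 39.5 = 691.25 mg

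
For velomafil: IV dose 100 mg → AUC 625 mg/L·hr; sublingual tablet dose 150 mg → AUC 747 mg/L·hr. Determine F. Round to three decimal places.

F = 0.797

F = (AUC_ev / D_ev) / (AUC_iv / D_iv)
  = (747/150) / (625/100)
  = 4.98 / 6.25 = 0.7968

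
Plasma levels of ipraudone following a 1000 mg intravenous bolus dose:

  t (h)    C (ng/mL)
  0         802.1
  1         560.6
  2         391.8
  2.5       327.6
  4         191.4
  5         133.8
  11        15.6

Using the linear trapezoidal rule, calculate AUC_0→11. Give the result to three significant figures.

AUC = 2340 ng/mL·h

Trapezoidal AUC_0→11:
  [0→1]: (802.1+560.6)/2 × 1 = 681.35
  [1→2]: (560.6+391.8)/2 × 1 = 476.2
  [2→2.5]: (391.8+327.6)/2 × 0.5 = 179.85
  [2.5→4]: (327.6+191.4)/2 × 1.5 = 389.25
  [4→5]: (191.4+133.8)/2 × 1 = 162.6
  [5→11]: (133.8+15.6)/2 × 6 = 448.2
  Sum = 2337.45 ng/mL·h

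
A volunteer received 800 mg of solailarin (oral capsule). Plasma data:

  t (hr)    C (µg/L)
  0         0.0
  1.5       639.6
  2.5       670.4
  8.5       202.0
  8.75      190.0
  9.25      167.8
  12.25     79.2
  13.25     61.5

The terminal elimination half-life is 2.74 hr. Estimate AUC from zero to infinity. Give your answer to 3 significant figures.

AUC = 4570 µg/L·hr

Trapezoidal AUC_0→13.25:
  [0→1.5]: (0.0+639.6)/2 × 1.5 = 479.7
  [1.5→2.5]: (639.6+670.4)/2 × 1 = 655.0
  [2.5→8.5]: (670.4+202.0)/2 × 6 = 2617.2
  [8.5→8.75]: (202.0+190.0)/2 × 0.25 = 49.0
  [8.75→9.25]: (190.0+167.8)/2 × 0.5 = 89.45
  [9.25→12.25]: (167.8+79.2)/2 × 3 = 370.5
  [12.25→13.25]: (79.2+61.5)/2 × 1 = 70.35
  Sum = 4331.2 µg/L·hr
k_e = ln2 / t½ = 0.693147 / 2.74 = 0.2530 hr^-1
Extrapolated tail: C_last / k_e = 61.5 / 0.253 = 243.083
AUC_0→∞ = 4331.2 + 243.083 = 4574.283 µg/L·hr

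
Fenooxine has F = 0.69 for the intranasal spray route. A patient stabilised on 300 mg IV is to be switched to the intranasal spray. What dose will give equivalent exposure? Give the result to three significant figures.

D_intranasal = 435 mg

For equal systemic exposure: F × D_ev = D_iv
D_ev = D_iv / F = 300 / 0.69 = 434.783 mg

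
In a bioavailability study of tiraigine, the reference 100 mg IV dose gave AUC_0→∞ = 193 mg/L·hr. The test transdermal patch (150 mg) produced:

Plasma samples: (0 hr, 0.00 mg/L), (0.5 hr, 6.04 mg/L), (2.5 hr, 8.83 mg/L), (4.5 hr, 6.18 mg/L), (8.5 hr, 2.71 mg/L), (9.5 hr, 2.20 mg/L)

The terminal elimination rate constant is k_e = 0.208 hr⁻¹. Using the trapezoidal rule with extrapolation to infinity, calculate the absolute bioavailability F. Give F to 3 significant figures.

Trapezoidal AUC_0→9.5 (transdermal patch):
  [0→0.5]: (0.00+6.04)/2 × 0.5 = 1.51
  [0.5→2.5]: (6.04+8.83)/2 × 2 = 14.87
  [2.5→4.5]: (8.83+6.18)/2 × 2 = 15.01
  [4.5→8.5]: (6.18+2.71)/2 × 4 = 17.78
  [8.5→9.5]: (2.71+2.20)/2 × 1 = 2.455
  Sum = 51.625 mg/L·hr
Tail: C_last/k_e = 2.20/0.208 = 10.577
AUC_0→∞ (transdermal patch) = 51.625 + 10.577 = 62.202 mg/L·hr
F = (AUC_ev/D_ev)/(AUC_iv/D_iv) = (62.202/150)/(193/100) = 0.41468/1.93 = 0.2149

F = 0.215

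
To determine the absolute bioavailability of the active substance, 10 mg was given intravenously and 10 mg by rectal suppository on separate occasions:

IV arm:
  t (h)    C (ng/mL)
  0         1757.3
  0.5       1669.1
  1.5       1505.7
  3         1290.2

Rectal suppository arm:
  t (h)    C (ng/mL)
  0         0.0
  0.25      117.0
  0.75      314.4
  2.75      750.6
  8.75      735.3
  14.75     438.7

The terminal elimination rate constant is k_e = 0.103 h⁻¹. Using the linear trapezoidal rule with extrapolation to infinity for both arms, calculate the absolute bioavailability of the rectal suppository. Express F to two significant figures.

Trapezoidal AUC_0→3 (IV):
  [0→0.5]: (1757.3+1669.1)/2 × 0.5 = 856.6
  [0.5→1.5]: (1669.1+1505.7)/2 × 1 = 1587.4
  [1.5→3]: (1505.7+1290.2)/2 × 1.5 = 2096.925
  Sum = 4540.925 ng/mL·h
IV tail: 1290.2/0.103 = 12526.214; AUC_iv,0→∞ = 4540.925 + 12526.214 = 17067.139 ng/mL·h
Trapezoidal AUC_0→14.75 (rectal suppository):
  [0→0.25]: (0.0+117.0)/2 × 0.25 = 14.625
  [0.25→0.75]: (117.0+314.4)/2 × 0.5 = 107.85
  [0.75→2.75]: (314.4+750.6)/2 × 2 = 1065.0
  [2.75→8.75]: (750.6+735.3)/2 × 6 = 4457.7
  [8.75→14.75]: (735.3+438.7)/2 × 6 = 3522.0
  Sum = 9167.175 ng/mL·h
rectal suppository tail: 438.7/0.103 = 4259.223; AUC_ev,0→∞ = 9167.175 + 4259.223 = 13426.398 ng/mL·h
F = (AUC_ev/D_ev)/(AUC_iv/D_iv) = (13426.398/10)/(17067.139/10) = 1342.6398/1706.7139 = 0.7867

F = 0.79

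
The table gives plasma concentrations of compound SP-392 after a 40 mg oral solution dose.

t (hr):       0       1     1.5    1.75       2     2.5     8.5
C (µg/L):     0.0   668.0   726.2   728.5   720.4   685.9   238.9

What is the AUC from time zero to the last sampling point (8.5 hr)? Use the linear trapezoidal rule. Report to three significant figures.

Trapezoidal AUC_0→8.5:
  [0→1]: (0.0+668.0)/2 × 1 = 334.0
  [1→1.5]: (668.0+726.2)/2 × 0.5 = 348.55
  [1.5→1.75]: (726.2+728.5)/2 × 0.25 = 181.8375
  [1.75→2]: (728.5+720.4)/2 × 0.25 = 181.1125
  [2→2.5]: (720.4+685.9)/2 × 0.5 = 351.575
  [2.5→8.5]: (685.9+238.9)/2 × 6 = 2774.4
  Sum = 4171.475 µg/L·hr

AUC = 4170 µg/L·hr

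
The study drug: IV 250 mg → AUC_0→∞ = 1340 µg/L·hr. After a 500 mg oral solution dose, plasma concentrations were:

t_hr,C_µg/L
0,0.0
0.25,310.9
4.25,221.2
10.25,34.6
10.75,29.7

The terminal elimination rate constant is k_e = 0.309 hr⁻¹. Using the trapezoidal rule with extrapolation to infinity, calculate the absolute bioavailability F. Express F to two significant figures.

F = 0.74

Trapezoidal AUC_0→10.75 (oral solution):
  [0→0.25]: (0.0+310.9)/2 × 0.25 = 38.8625
  [0.25→4.25]: (310.9+221.2)/2 × 4 = 1064.2
  [4.25→10.25]: (221.2+34.6)/2 × 6 = 767.4
  [10.25→10.75]: (34.6+29.7)/2 × 0.5 = 16.075
  Sum = 1886.5375 µg/L·hr
Tail: C_last/k_e = 29.7/0.309 = 96.117
AUC_0→∞ (oral solution) = 1886.5375 + 96.117 = 1982.6545 µg/L·hr
F = (AUC_ev/D_ev)/(AUC_iv/D_iv) = (1982.6545/500)/(1340/250) = 3.965309/5.36 = 0.7398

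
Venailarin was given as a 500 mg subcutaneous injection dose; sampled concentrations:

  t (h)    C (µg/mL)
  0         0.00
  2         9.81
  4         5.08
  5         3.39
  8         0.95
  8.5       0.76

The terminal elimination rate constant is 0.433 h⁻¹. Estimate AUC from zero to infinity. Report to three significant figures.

AUC = 37.6 µg/mL·h

Trapezoidal AUC_0→8.5:
  [0→2]: (0.00+9.81)/2 × 2 = 9.81
  [2→4]: (9.81+5.08)/2 × 2 = 14.89
  [4→5]: (5.08+3.39)/2 × 1 = 4.235
  [5→8]: (3.39+0.95)/2 × 3 = 6.51
  [8→8.5]: (0.95+0.76)/2 × 0.5 = 0.4275
  Sum = 35.8725 µg/mL·h
Extrapolated tail: C_last / k_e = 0.76 / 0.433 = 1.755
AUC_0→∞ = 35.8725 + 1.755 = 37.6275 µg/mL·h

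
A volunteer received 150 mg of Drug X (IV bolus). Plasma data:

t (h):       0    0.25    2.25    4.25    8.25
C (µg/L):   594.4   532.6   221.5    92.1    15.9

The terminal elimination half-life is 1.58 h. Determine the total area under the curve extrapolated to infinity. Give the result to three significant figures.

Trapezoidal AUC_0→8.25:
  [0→0.25]: (594.4+532.6)/2 × 0.25 = 140.875
  [0.25→2.25]: (532.6+221.5)/2 × 2 = 754.1
  [2.25→4.25]: (221.5+92.1)/2 × 2 = 313.6
  [4.25→8.25]: (92.1+15.9)/2 × 4 = 216.0
  Sum = 1424.575 µg/L·h
k_e = ln2 / t½ = 0.693147 / 1.58 = 0.4387 h^-1
Extrapolated tail: C_last / k_e = 15.9 / 0.4387 = 36.243
AUC_0→∞ = 1424.575 + 36.243 = 1460.818 µg/L·h

AUC = 1460 µg/L·h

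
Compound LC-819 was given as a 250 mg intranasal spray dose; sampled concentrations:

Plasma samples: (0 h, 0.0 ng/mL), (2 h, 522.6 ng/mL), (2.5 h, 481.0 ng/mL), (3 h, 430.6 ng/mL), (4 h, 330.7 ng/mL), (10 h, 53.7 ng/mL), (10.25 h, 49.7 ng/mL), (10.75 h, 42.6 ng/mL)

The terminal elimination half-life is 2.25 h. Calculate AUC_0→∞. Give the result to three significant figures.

AUC = 2710 ng/mL·h

Trapezoidal AUC_0→10.75:
  [0→2]: (0.0+522.6)/2 × 2 = 522.6
  [2→2.5]: (522.6+481.0)/2 × 0.5 = 250.9
  [2.5→3]: (481.0+430.6)/2 × 0.5 = 227.9
  [3→4]: (430.6+330.7)/2 × 1 = 380.65
  [4→10]: (330.7+53.7)/2 × 6 = 1153.2
  [10→10.25]: (53.7+49.7)/2 × 0.25 = 12.925
  [10.25→10.75]: (49.7+42.6)/2 × 0.5 = 23.075
  Sum = 2571.25 ng/mL·h
k_e = ln2 / t½ = 0.693147 / 2.25 = 0.3081 h^-1
Extrapolated tail: C_last / k_e = 42.6 / 0.3081 = 138.267
AUC_0→∞ = 2571.25 + 138.267 = 2709.517 ng/mL·h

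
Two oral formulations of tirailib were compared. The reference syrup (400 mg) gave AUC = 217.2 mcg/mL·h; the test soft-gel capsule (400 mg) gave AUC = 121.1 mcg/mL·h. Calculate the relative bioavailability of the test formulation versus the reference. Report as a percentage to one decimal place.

F_rel = 55.8%

F_rel = (AUC_test/D_test) / (AUC_ref/D_ref)
      = (121.1/400) / (217.2/400)
      = 0.30275 / 0.543 = 0.5576 = 55.76%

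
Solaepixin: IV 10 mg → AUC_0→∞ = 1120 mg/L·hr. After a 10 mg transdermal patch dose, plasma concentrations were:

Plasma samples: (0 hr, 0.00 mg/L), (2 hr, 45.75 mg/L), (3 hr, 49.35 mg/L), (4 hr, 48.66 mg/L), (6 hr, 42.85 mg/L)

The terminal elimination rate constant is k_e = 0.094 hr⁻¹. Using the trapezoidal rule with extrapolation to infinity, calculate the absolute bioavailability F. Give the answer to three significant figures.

F = 0.616

Trapezoidal AUC_0→6 (transdermal patch):
  [0→2]: (0.00+45.75)/2 × 2 = 45.75
  [2→3]: (45.75+49.35)/2 × 1 = 47.55
  [3→4]: (49.35+48.66)/2 × 1 = 49.005
  [4→6]: (48.66+42.85)/2 × 2 = 91.51
  Sum = 233.815 mg/L·hr
Tail: C_last/k_e = 42.85/0.094 = 455.851
AUC_0→∞ (transdermal patch) = 233.815 + 455.851 = 689.666 mg/L·hr
F = (AUC_ev/D_ev)/(AUC_iv/D_iv) = (689.666/10)/(1120/10) = 68.9666/112 = 0.6158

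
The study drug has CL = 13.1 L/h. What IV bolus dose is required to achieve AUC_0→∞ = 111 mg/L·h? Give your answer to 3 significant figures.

Dose_iv = CL × AUC_0→∞
     = 13.1 × 111 = 1454.1 mg

Dose = 1450 mg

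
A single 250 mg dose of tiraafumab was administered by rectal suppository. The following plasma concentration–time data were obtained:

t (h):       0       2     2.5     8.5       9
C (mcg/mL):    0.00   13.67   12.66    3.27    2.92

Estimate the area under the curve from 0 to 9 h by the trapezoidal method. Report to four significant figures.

Trapezoidal AUC_0→9:
  [0→2]: (0.00+13.67)/2 × 2 = 13.67
  [2→2.5]: (13.67+12.66)/2 × 0.5 = 6.5825
  [2.5→8.5]: (12.66+3.27)/2 × 6 = 47.79
  [8.5→9]: (3.27+2.92)/2 × 0.5 = 1.5475
  Sum = 69.59 mcg/mL·h

AUC = 69.59 mcg/mL·h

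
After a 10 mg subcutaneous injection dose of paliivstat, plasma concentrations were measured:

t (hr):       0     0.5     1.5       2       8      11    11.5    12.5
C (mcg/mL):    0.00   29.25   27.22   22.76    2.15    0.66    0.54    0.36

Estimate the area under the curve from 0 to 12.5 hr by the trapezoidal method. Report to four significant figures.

AUC = 127.7 mcg/mL·hr

Trapezoidal AUC_0→12.5:
  [0→0.5]: (0.00+29.25)/2 × 0.5 = 7.3125
  [0.5→1.5]: (29.25+27.22)/2 × 1 = 28.235
  [1.5→2]: (27.22+22.76)/2 × 0.5 = 12.495
  [2→8]: (22.76+2.15)/2 × 6 = 74.73
  [8→11]: (2.15+0.66)/2 × 3 = 4.215
  [11→11.5]: (0.66+0.54)/2 × 0.5 = 0.3
  [11.5→12.5]: (0.54+0.36)/2 × 1 = 0.45
  Sum = 127.7375 mcg/mL·hr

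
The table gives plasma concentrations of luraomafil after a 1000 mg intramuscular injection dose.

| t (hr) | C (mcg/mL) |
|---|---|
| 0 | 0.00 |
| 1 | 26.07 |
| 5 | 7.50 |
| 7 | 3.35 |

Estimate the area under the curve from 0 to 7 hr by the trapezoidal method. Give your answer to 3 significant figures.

AUC = 91.0 mcg/mL·hr

Trapezoidal AUC_0→7:
  [0→1]: (0.00+26.07)/2 × 1 = 13.035
  [1→5]: (26.07+7.50)/2 × 4 = 67.14
  [5→7]: (7.50+3.35)/2 × 2 = 10.85
  Sum = 91.025 mcg/mL·hr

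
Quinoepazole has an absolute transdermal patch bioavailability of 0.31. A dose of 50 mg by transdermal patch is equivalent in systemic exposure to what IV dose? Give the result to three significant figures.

Systemic exposure from an extravascular dose = F × D_ev, so the equivalent IV dose is F × D_ev.
D_iv = F × D_ev = 0.31 × 50 = 15.5 mg

D_iv = 15.5 mg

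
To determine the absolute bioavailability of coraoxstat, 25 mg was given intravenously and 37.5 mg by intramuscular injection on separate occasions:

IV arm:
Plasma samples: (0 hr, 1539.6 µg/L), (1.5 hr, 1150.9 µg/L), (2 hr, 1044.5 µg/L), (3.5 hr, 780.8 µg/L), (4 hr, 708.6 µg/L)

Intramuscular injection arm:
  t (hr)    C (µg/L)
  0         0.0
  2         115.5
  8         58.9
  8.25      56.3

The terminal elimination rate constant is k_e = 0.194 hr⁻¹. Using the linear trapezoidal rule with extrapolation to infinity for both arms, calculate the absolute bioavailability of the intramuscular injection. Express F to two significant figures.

F = 0.079

Trapezoidal AUC_0→4 (IV):
  [0→1.5]: (1539.6+1150.9)/2 × 1.5 = 2017.875
  [1.5→2]: (1150.9+1044.5)/2 × 0.5 = 548.85
  [2→3.5]: (1044.5+780.8)/2 × 1.5 = 1368.975
  [3.5→4]: (780.8+708.6)/2 × 0.5 = 372.35
  Sum = 4308.05 µg/L·hr
IV tail: 708.6/0.194 = 3652.577; AUC_iv,0→∞ = 4308.05 + 3652.577 = 7960.627 µg/L·hr
Trapezoidal AUC_0→8.25 (intramuscular injection):
  [0→2]: (0.0+115.5)/2 × 2 = 115.5
  [2→8]: (115.5+58.9)/2 × 6 = 523.2
  [8→8.25]: (58.9+56.3)/2 × 0.25 = 14.4
  Sum = 653.1 µg/L·hr
intramuscular injection tail: 56.3/0.194 = 290.206; AUC_ev,0→∞ = 653.1 + 290.206 = 943.306 µg/L·hr
F = (AUC_ev/D_ev)/(AUC_iv/D_iv) = (943.306/37.5)/(7960.627/25) = 25.1548/318.42508 = 0.0790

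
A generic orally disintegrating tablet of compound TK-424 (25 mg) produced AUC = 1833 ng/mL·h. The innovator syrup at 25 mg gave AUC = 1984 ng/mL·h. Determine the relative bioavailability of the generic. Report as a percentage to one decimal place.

F_rel = 92.4%

F_rel = (AUC_test/D_test) / (AUC_ref/D_ref)
      = (1833/25) / (1984/25)
      = 73.32 / 79.36 = 0.9239 = 92.39%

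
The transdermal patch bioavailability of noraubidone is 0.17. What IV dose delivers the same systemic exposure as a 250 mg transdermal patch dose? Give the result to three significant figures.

Systemic exposure from an extravascular dose = F × D_ev, so the equivalent IV dose is F × D_ev.
D_iv = F × D_ev = 0.17 × 250 = 42.5 mg

D_iv = 42.5 mg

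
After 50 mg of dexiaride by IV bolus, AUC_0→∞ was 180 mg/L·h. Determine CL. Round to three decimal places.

CL = 0.278 L/h

CL = Dose_iv / AUC_0→∞
   = 50 / 180 = 0.277778 L/h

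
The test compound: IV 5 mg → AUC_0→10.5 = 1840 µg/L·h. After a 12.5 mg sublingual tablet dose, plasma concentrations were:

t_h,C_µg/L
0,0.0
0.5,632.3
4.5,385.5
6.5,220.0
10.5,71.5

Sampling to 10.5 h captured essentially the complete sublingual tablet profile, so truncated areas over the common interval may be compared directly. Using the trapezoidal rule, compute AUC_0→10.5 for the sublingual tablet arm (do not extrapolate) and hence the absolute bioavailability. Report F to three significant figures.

Trapezoidal AUC_0→10.5 (sublingual tablet):
  [0→0.5]: (0.0+632.3)/2 × 0.5 = 158.075
  [0.5→4.5]: (632.3+385.5)/2 × 4 = 2035.6
  [4.5→6.5]: (385.5+220.0)/2 × 2 = 605.5
  [6.5→10.5]: (220.0+71.5)/2 × 4 = 583.0
  Sum = 3382.175 µg/L·h
F = (AUC_ev/D_ev)/(AUC_iv/D_iv) = (3382.175/12.5)/(1840/5) = 270.574/368 = 0.7353

F = 0.735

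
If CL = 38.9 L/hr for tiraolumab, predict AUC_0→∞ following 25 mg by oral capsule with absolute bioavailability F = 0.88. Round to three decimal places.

AUC_0→∞ = F × Dose / CL
        = 0.88 × 25 / 38.9 = 0.565553 mg/L·hr

AUC = 0.566 mg/L·hr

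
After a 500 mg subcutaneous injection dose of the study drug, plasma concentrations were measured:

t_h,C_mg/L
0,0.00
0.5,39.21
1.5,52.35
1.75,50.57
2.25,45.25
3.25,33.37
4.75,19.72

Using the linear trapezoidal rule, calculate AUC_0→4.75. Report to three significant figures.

Trapezoidal AUC_0→4.75:
  [0→0.5]: (0.00+39.21)/2 × 0.5 = 9.8025
  [0.5→1.5]: (39.21+52.35)/2 × 1 = 45.78
  [1.5→1.75]: (52.35+50.57)/2 × 0.25 = 12.865
  [1.75→2.25]: (50.57+45.25)/2 × 0.5 = 23.955
  [2.25→3.25]: (45.25+33.37)/2 × 1 = 39.31
  [3.25→4.75]: (33.37+19.72)/2 × 1.5 = 39.8175
  Sum = 171.53 mg/L·h

AUC = 172 mg/L·h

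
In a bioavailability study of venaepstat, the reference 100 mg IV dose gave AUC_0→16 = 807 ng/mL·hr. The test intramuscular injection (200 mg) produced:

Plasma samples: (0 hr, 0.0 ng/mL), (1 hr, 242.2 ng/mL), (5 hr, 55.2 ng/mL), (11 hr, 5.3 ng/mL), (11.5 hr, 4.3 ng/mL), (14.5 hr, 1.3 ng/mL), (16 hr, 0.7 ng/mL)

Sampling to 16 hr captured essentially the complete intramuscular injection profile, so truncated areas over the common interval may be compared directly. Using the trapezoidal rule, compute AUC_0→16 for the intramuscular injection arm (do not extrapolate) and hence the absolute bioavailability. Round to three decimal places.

F = 0.564

Trapezoidal AUC_0→16 (intramuscular injection):
  [0→1]: (0.0+242.2)/2 × 1 = 121.1
  [1→5]: (242.2+55.2)/2 × 4 = 594.8
  [5→11]: (55.2+5.3)/2 × 6 = 181.5
  [11→11.5]: (5.3+4.3)/2 × 0.5 = 2.4
  [11.5→14.5]: (4.3+1.3)/2 × 3 = 8.4
  [14.5→16]: (1.3+0.7)/2 × 1.5 = 1.5
  Sum = 909.7 ng/mL·hr
F = (AUC_ev/D_ev)/(AUC_iv/D_iv) = (909.7/200)/(807/100) = 4.5485/8.07 = 0.5636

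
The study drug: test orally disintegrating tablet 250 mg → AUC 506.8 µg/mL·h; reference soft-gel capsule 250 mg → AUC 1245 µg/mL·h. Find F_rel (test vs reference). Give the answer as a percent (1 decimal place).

F_rel = 40.7%

F_rel = (AUC_test/D_test) / (AUC_ref/D_ref)
      = (506.8/250) / (1245/250)
      = 2.0272 / 4.98 = 0.4071 = 40.71%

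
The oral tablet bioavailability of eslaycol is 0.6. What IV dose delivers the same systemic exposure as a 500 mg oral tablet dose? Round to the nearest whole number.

Systemic exposure from an extravascular dose = F × D_ev, so the equivalent IV dose is F × D_ev.
D_iv = F × D_ev = 0.6 × 500 = 300 mg

D_iv = 300 mg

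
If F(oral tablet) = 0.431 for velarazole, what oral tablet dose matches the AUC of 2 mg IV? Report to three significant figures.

D_oral = 4.64 mg

For equal systemic exposure: F × D_ev = D_iv
D_ev = D_iv / F = 2 / 0.431 = 4.64037 mg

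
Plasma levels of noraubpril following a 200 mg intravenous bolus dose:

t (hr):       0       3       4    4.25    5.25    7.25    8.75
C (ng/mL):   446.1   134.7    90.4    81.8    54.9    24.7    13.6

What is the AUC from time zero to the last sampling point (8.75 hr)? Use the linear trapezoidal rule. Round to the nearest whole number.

AUC = 1182 ng/mL·hr

Trapezoidal AUC_0→8.75:
  [0→3]: (446.1+134.7)/2 × 3 = 871.2
  [3→4]: (134.7+90.4)/2 × 1 = 112.55
  [4→4.25]: (90.4+81.8)/2 × 0.25 = 21.525
  [4.25→5.25]: (81.8+54.9)/2 × 1 = 68.35
  [5.25→7.25]: (54.9+24.7)/2 × 2 = 79.6
  [7.25→8.75]: (24.7+13.6)/2 × 1.5 = 28.725
  Sum = 1181.95 ng/mL·hr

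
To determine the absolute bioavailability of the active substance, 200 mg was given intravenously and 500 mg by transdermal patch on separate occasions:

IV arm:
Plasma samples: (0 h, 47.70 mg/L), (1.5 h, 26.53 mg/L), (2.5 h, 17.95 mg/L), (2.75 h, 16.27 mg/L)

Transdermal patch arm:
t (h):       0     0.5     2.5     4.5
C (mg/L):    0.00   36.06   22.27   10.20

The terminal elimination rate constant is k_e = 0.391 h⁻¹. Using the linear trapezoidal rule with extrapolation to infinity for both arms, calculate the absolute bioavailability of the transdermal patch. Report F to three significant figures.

F = 0.407

Trapezoidal AUC_0→2.75 (IV):
  [0→1.5]: (47.70+26.53)/2 × 1.5 = 55.6725
  [1.5→2.5]: (26.53+17.95)/2 × 1 = 22.24
  [2.5→2.75]: (17.95+16.27)/2 × 0.25 = 4.2775
  Sum = 82.19 mg/L·h
IV tail: 16.27/0.391 = 41.611; AUC_iv,0→∞ = 82.19 + 41.611 = 123.801 mg/L·h
Trapezoidal AUC_0→4.5 (transdermal patch):
  [0→0.5]: (0.00+36.06)/2 × 0.5 = 9.015
  [0.5→2.5]: (36.06+22.27)/2 × 2 = 58.33
  [2.5→4.5]: (22.27+10.20)/2 × 2 = 32.47
  Sum = 99.815 mg/L·h
transdermal patch tail: 10.20/0.391 = 26.087; AUC_ev,0→∞ = 99.815 + 26.087 = 125.902 mg/L·h
F = (AUC_ev/D_ev)/(AUC_iv/D_iv) = (125.902/500)/(123.801/200) = 0.251804/0.619005 = 0.4068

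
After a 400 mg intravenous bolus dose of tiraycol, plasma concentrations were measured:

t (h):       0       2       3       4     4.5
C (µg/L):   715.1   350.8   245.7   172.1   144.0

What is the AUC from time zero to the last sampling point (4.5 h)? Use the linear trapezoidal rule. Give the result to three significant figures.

Trapezoidal AUC_0→4.5:
  [0→2]: (715.1+350.8)/2 × 2 = 1065.9
  [2→3]: (350.8+245.7)/2 × 1 = 298.25
  [3→4]: (245.7+172.1)/2 × 1 = 208.9
  [4→4.5]: (172.1+144.0)/2 × 0.5 = 79.025
  Sum = 1652.075 µg/L·h

AUC = 1650 µg/L·h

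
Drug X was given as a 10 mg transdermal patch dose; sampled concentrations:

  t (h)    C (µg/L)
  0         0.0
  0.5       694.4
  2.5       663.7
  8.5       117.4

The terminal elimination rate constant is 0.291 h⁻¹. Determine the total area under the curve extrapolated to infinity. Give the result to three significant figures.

AUC = 4280 µg/L·h

Trapezoidal AUC_0→8.5:
  [0→0.5]: (0.0+694.4)/2 × 0.5 = 173.6
  [0.5→2.5]: (694.4+663.7)/2 × 2 = 1358.1
  [2.5→8.5]: (663.7+117.4)/2 × 6 = 2343.3
  Sum = 3875.0 µg/L·h
Extrapolated tail: C_last / k_e = 117.4 / 0.291 = 403.436
AUC_0→∞ = 3875.0 + 403.436 = 4278.436 µg/L·h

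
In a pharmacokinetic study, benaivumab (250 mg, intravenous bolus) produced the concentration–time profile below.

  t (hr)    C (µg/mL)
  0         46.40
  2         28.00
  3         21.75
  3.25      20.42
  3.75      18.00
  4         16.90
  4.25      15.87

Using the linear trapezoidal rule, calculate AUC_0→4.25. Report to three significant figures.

Trapezoidal AUC_0→4.25:
  [0→2]: (46.40+28.00)/2 × 2 = 74.4
  [2→3]: (28.00+21.75)/2 × 1 = 24.875
  [3→3.25]: (21.75+20.42)/2 × 0.25 = 5.27125
  [3.25→3.75]: (20.42+18.00)/2 × 0.5 = 9.605
  [3.75→4]: (18.00+16.90)/2 × 0.25 = 4.3625
  [4→4.25]: (16.90+15.87)/2 × 0.25 = 4.09625
  Sum = 122.61 µg/mL·hr

AUC = 123 µg/mL·hr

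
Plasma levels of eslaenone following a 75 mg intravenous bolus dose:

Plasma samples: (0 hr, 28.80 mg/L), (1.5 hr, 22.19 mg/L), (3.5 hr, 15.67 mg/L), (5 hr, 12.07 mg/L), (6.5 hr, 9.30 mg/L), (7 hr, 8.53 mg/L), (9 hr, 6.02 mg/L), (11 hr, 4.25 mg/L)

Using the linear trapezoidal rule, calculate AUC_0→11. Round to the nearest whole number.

Trapezoidal AUC_0→11:
  [0→1.5]: (28.80+22.19)/2 × 1.5 = 38.2425
  [1.5→3.5]: (22.19+15.67)/2 × 2 = 37.86
  [3.5→5]: (15.67+12.07)/2 × 1.5 = 20.805
  [5→6.5]: (12.07+9.30)/2 × 1.5 = 16.0275
  [6.5→7]: (9.30+8.53)/2 × 0.5 = 4.4575
  [7→9]: (8.53+6.02)/2 × 2 = 14.55
  [9→11]: (6.02+4.25)/2 × 2 = 10.27
  Sum = 142.2125 mg/L·hr

AUC = 142 mg/L·hr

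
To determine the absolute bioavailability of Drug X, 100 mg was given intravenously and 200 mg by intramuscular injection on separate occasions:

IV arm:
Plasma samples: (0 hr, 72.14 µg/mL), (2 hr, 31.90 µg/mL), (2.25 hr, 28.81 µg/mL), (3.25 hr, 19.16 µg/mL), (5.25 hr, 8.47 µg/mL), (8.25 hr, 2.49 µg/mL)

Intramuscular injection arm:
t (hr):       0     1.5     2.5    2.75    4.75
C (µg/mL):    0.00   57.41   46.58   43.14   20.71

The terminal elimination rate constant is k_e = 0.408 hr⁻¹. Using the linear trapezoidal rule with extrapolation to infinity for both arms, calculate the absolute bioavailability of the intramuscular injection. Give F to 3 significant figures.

F = 0.594

Trapezoidal AUC_0→8.25 (IV):
  [0→2]: (72.14+31.90)/2 × 2 = 104.04
  [2→2.25]: (31.90+28.81)/2 × 0.25 = 7.58875
  [2.25→3.25]: (28.81+19.16)/2 × 1 = 23.985
  [3.25→5.25]: (19.16+8.47)/2 × 2 = 27.63
  [5.25→8.25]: (8.47+2.49)/2 × 3 = 16.44
  Sum = 179.68375 µg/mL·hr
IV tail: 2.49/0.408 = 6.103; AUC_iv,0→∞ = 179.68375 + 6.103 = 185.78675 µg/mL·hr
Trapezoidal AUC_0→4.75 (intramuscular injection):
  [0→1.5]: (0.00+57.41)/2 × 1.5 = 43.0575
  [1.5→2.5]: (57.41+46.58)/2 × 1 = 51.995
  [2.5→2.75]: (46.58+43.14)/2 × 0.25 = 11.215
  [2.75→4.75]: (43.14+20.71)/2 × 2 = 63.85
  Sum = 170.1175 µg/mL·hr
intramuscular injection tail: 20.71/0.408 = 50.760; AUC_ev,0→∞ = 170.1175 + 50.760 = 220.8775 µg/mL·hr
F = (AUC_ev/D_ev)/(AUC_iv/D_iv) = (220.8775/200)/(185.78675/100) = 1.1043875/1.8578675 = 0.5944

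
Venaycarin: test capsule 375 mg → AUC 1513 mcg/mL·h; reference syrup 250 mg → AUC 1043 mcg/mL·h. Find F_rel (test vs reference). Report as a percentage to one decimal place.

F_rel = 96.7%

F_rel = (AUC_test/D_test) / (AUC_ref/D_ref)
      = (1513/375) / (1043/250)
      = 4.03467 / 4.172 = 0.9671 = 96.71%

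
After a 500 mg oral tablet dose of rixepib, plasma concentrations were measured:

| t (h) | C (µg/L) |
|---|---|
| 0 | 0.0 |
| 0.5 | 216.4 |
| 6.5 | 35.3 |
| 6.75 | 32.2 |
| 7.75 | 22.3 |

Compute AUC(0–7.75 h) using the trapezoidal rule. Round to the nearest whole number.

Trapezoidal AUC_0→7.75:
  [0→0.5]: (0.0+216.4)/2 × 0.5 = 54.1
  [0.5→6.5]: (216.4+35.3)/2 × 6 = 755.1
  [6.5→6.75]: (35.3+32.2)/2 × 0.25 = 8.4375
  [6.75→7.75]: (32.2+22.3)/2 × 1 = 27.25
  Sum = 844.8875 µg/L·h

AUC = 845 µg/L·h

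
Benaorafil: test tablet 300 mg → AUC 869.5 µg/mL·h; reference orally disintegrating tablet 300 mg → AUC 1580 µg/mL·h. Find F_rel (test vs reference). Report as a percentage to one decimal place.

F_rel = (AUC_test/D_test) / (AUC_ref/D_ref)
      = (869.5/300) / (1580/300)
      = 2.89833 / 5.26667 = 0.5503 = 55.03%

F_rel = 55.0%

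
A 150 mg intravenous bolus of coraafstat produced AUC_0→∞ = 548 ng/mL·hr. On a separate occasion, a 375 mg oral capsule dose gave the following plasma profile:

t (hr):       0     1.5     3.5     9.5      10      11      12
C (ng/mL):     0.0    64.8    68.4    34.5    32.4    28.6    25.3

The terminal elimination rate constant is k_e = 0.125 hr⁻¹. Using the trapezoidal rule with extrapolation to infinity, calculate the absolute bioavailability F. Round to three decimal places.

Trapezoidal AUC_0→12 (oral capsule):
  [0→1.5]: (0.0+64.8)/2 × 1.5 = 48.6
  [1.5→3.5]: (64.8+68.4)/2 × 2 = 133.2
  [3.5→9.5]: (68.4+34.5)/2 × 6 = 308.7
  [9.5→10]: (34.5+32.4)/2 × 0.5 = 16.725
  [10→11]: (32.4+28.6)/2 × 1 = 30.5
  [11→12]: (28.6+25.3)/2 × 1 = 26.95
  Sum = 564.675 ng/mL·hr
Tail: C_last/k_e = 25.3/0.125 = 202.400
AUC_0→∞ (oral capsule) = 564.675 + 202.400 = 767.075 ng/mL·hr
F = (AUC_ev/D_ev)/(AUC_iv/D_iv) = (767.075/375)/(548/150) = 2.04553/3.65333 = 0.5599

F = 0.560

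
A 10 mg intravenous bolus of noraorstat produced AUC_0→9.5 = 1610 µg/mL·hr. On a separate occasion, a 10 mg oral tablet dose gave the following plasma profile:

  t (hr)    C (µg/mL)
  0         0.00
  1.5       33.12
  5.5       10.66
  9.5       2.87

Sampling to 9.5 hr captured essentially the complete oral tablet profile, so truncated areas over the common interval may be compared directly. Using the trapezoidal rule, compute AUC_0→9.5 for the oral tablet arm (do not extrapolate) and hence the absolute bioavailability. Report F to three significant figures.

Trapezoidal AUC_0→9.5 (oral tablet):
  [0→1.5]: (0.00+33.12)/2 × 1.5 = 24.84
  [1.5→5.5]: (33.12+10.66)/2 × 4 = 87.56
  [5.5→9.5]: (10.66+2.87)/2 × 4 = 27.06
  Sum = 139.46 µg/mL·hr
F = (AUC_ev/D_ev)/(AUC_iv/D_iv) = (139.46/10)/(1610/10) = 13.946/161 = 0.0866

F = 0.0866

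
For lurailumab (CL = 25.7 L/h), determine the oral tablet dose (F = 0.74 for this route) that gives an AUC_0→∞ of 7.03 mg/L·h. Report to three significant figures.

Dose = 244 mg

Dose = CL × AUC_0→∞ / F
     = 25.7 × 7.03 / 0.74 = 244.15 mg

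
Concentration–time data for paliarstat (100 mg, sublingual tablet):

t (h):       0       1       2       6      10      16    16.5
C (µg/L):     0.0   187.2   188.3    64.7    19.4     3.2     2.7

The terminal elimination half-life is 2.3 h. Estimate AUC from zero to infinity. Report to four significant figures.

AUC = 1034 µg/L·h

Trapezoidal AUC_0→16.5:
  [0→1]: (0.0+187.2)/2 × 1 = 93.6
  [1→2]: (187.2+188.3)/2 × 1 = 187.75
  [2→6]: (188.3+64.7)/2 × 4 = 506.0
  [6→10]: (64.7+19.4)/2 × 4 = 168.2
  [10→16]: (19.4+3.2)/2 × 6 = 67.8
  [16→16.5]: (3.2+2.7)/2 × 0.5 = 1.475
  Sum = 1024.825 µg/L·h
k_e = ln2 / t½ = 0.693147 / 2.3 = 0.3014 h^-1
Extrapolated tail: C_last / k_e = 2.7 / 0.3014 = 8.958
AUC_0→∞ = 1024.825 + 8.958 = 1033.783 µg/L·h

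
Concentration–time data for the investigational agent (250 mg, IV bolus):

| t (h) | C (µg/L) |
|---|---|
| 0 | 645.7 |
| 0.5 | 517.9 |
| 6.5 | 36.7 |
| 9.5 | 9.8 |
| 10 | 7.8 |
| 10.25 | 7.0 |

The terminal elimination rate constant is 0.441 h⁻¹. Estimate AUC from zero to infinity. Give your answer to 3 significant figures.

Trapezoidal AUC_0→10.25:
  [0→0.5]: (645.7+517.9)/2 × 0.5 = 290.9
  [0.5→6.5]: (517.9+36.7)/2 × 6 = 1663.8
  [6.5→9.5]: (36.7+9.8)/2 × 3 = 69.75
  [9.5→10]: (9.8+7.8)/2 × 0.5 = 4.4
  [10→10.25]: (7.8+7.0)/2 × 0.25 = 1.85
  Sum = 2030.7 µg/L·h
Extrapolated tail: C_last / k_e = 7.0 / 0.441 = 15.873
AUC_0→∞ = 2030.7 + 15.873 = 2046.573 µg/L·h

AUC = 2050 µg/L·h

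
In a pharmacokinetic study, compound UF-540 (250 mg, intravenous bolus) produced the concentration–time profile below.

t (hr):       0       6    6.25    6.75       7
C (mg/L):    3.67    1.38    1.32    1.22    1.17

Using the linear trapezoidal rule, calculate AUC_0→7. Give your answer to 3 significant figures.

AUC = 16.4 mg/L·hr

Trapezoidal AUC_0→7:
  [0→6]: (3.67+1.38)/2 × 6 = 15.15
  [6→6.25]: (1.38+1.32)/2 × 0.25 = 0.3375
  [6.25→6.75]: (1.32+1.22)/2 × 0.5 = 0.635
  [6.75→7]: (1.22+1.17)/2 × 0.25 = 0.29875
  Sum = 16.42125 mg/L·hr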